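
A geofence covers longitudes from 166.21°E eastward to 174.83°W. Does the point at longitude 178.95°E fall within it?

Band width going east from +166.21° to -174.83°: ((-174.83 − 166.21) mod 360) = 18.96°.
Offset of +178.95° east of the west edge: ((178.95 − 166.21) mod 360) = 12.74°.
12.74° ≤ 18.96° ⇒ inside.

Yes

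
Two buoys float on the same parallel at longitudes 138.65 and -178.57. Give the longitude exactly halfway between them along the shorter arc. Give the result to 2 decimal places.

Signed shortest Δλ from +138.65° to -178.57° is +42.78°.
Midpoint longitude = +138.65° + (+42.78°)/2 = +138.65° + 21.39° = +160.04°.
(The naïve average (+138.65 + -178.57)/2 = -19.96° is on the wrong side of the globe.)

+160.04°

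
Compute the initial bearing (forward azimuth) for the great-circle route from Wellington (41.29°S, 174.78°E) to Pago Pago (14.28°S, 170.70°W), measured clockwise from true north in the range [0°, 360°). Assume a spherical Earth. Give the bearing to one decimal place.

Δλ = -170.70 − 174.78 = -345.48°; wrapped into (−180°, 180°]: 14.52°.
θ = atan2( sin Δλ · cos φ₂ , cos φ₁ · sin φ₂ − sin φ₁ · cos φ₂ · cos Δλ )
  = atan2(0.24297, 0.43372) = 29.258° → normalised to [0°, 360°): 29.258°.

29.3°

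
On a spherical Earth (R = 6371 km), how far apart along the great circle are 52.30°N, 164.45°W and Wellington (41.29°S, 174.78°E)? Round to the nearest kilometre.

10598 km

Δλ = 174.78 − -164.45 = 339.23°; wrapped into (−180°, 180°]: -20.77°.
Δφ = -41.29 − 52.30 = -93.59°.
a = sin²(Δφ/2) + cos φ₁ · cos φ₂ · sin²(Δλ/2) = 0.546239.
c = 2·atan2(√a, √(1−a)) = 1.66341 rad → d = 6371·c ≈ 10597.56 km.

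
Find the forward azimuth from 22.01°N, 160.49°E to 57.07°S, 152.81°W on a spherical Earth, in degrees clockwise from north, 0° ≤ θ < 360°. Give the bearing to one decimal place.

156.7°

Δλ = -152.81 − 160.49 = -313.30°; wrapped into (−180°, 180°]: 46.70°.
θ = atan2( sin Δλ · cos φ₂ , cos φ₁ · sin φ₂ − sin φ₁ · cos φ₂ · cos Δλ )
  = atan2(0.39563, -0.91788) = 156.683° → normalised to [0°, 360°): 156.683°.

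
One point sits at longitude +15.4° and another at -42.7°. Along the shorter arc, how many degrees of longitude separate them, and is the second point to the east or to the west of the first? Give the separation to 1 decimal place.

Raw difference: -42.7 − 15.4 = -58.1°.
Normalise into (−180°, 180°]: -58.1° stays -58.1°.
Negative ⇒ the second point lies to the west; separation 58.1°.

58.1° west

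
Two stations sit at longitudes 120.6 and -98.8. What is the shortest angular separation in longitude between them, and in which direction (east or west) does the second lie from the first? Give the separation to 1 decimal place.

140.6° east

Raw difference: -98.8 − 120.6 = -219.4°.
Normalise into (−180°, 180°]: -219.4° + 360° = 140.6°.
Positive ⇒ the second point lies to the east; separation 140.6°.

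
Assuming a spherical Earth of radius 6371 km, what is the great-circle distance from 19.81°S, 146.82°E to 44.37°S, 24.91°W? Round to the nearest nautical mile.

6927 nmi

Δλ = -24.91 − 146.82 = -171.73°.
Δφ = -44.37 − -19.81 = -24.56°.
a = sin²(Δφ/2) + cos φ₁ · cos φ₂ · sin²(Δλ/2) = 0.714276.
c = 2·atan2(√a, √(1−a)) = 2.01369 rad → d = 6371·c ≈ 12829.19 km ≈ 6927.21 nmi.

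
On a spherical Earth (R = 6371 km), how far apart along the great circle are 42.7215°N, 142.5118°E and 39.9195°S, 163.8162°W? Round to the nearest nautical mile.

Δλ = -163.8162 − 142.5118 = -306.3280°; wrapped into (−180°, 180°]: 53.6720°.
Δφ = -39.9195 − 42.7215 = -82.6410°.
a = sin²(Δφ/2) + cos φ₁ · cos φ₂ · sin²(Δλ/2) = 0.550785.
c = 2·atan2(√a, √(1−a)) = 1.67254 rad → d = 6371·c ≈ 10655.77 km ≈ 5753.65 nmi.

5754 nmi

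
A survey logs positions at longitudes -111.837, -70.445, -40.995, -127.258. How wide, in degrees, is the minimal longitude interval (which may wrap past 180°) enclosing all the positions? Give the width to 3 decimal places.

86.263°

Sort the longitudes: -127.258°, -111.837°, -70.445°, -40.995°.
Eastward gaps between consecutive values (wrapping around): 15.421°, 41.392°, 29.450°, 273.737°.
Largest gap = 273.737° ⇒ minimal covering band is its complement: 360° − 273.737° = 86.263°.
Band runs from -127.258° eastward to -40.995°.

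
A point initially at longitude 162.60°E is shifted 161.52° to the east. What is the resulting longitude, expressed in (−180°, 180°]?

35.88°W

Start at +162.60°; shift +161.52° → +324.12°.
+324.12° lies outside (−180°, 180°]; subtract 360° → -35.88°.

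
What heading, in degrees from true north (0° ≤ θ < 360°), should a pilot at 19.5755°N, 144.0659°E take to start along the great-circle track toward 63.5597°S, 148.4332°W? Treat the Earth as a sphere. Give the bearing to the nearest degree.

155°

Δλ = -148.4332 − 144.0659 = -292.4991°; wrapped into (−180°, 180°]: 67.5009°.
θ = atan2( sin Δλ · cos φ₂ , cos φ₁ · sin φ₂ − sin φ₁ · cos φ₂ · cos Δλ )
  = atan2(0.41137, -0.90073) = 155.453° → normalised to [0°, 360°): 155.453°.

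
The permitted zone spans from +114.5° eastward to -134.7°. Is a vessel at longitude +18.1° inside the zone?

No

Band width going east from +114.5° to -134.7°: ((-134.7 − 114.5) mod 360) = 110.8°.
Offset of +18.1° east of the west edge: ((18.1 − 114.5) mod 360) = 263.6°.
263.6° > 110.8° ⇒ outside.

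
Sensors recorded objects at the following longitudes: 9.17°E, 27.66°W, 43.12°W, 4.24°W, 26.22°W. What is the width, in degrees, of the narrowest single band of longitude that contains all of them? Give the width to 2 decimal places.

52.29°

Sort the longitudes: -43.12°, -27.66°, -26.22°, -4.24°, +9.17°.
Eastward gaps between consecutive values (wrapping around): 15.46°, 1.44°, 21.98°, 13.41°, 307.71°.
Largest gap = 307.71° ⇒ minimal covering band is its complement: 360° − 307.71° = 52.29°.
Band runs from -43.12° eastward to +9.17°.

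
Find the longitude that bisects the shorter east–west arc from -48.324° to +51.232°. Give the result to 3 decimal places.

Signed shortest Δλ from -48.324° to +51.232° is +99.556°.
Midpoint longitude = -48.324° + (+99.556°)/2 = -48.324° + 49.778° = +1.454°.

+1.454°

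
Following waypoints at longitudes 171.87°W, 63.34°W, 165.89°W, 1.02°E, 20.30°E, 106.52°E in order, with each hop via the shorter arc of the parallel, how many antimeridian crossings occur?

0

Leg 1: -171.87° → -63.34°, shortest Δλ = 108.53° (east) — does not cross 180°.
Leg 2: -63.34° → -165.89°, shortest Δλ = -102.55° (west) — does not cross 180°.
Leg 3: -165.89° → +1.02°, shortest Δλ = 166.91° (east) — does not cross 180°.
Leg 4: +1.02° → +20.30°, shortest Δλ = 19.28° (east) — does not cross 180°.
Leg 5: +20.30° → +106.52°, shortest Δλ = 86.22° (east) — does not cross 180°.
Total crossings: 0.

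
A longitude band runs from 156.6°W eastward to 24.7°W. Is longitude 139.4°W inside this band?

Yes

Band width going east from -156.6° to -24.7°: ((-24.7 − -156.6) mod 360) = 131.9°.
Offset of -139.4° east of the west edge: ((-139.4 − -156.6) mod 360) = 17.2°.
17.2° ≤ 131.9° ⇒ inside.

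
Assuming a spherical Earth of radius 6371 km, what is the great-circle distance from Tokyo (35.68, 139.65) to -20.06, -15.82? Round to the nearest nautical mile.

Δλ = -15.82 − 139.65 = -155.47°.
Δφ = -20.06 − 35.68 = -55.74°.
a = sin²(Δφ/2) + cos φ₁ · cos φ₂ · sin²(Δλ/2) = 0.947101.
c = 2·atan2(√a, √(1−a)) = 2.67744 rad → d = 6371·c ≈ 17057.99 km ≈ 9210.58 nmi.

9211 nmi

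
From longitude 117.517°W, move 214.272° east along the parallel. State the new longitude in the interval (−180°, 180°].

96.755°E

Start at -117.517°; shift +214.272° → +96.755°.
+96.755° already lies in (−180°, 180°].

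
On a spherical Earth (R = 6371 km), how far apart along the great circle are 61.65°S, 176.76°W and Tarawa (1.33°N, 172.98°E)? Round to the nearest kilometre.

Δλ = 172.98 − -176.76 = 349.74°; wrapped into (−180°, 180°]: -10.26°.
Δφ = 1.33 − -61.65 = 62.98°.
a = sin²(Δφ/2) + cos φ₁ · cos φ₂ · sin²(Δλ/2) = 0.276645.
c = 2·atan2(√a, √(1−a)) = 1.10771 rad → d = 6371·c ≈ 7057.23 km.

7057 km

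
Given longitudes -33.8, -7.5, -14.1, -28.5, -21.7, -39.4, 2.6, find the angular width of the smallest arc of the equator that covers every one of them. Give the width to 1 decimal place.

42.0°

Sort the longitudes: -39.4°, -33.8°, -28.5°, -21.7°, -14.1°, -7.5°, +2.6°.
Eastward gaps between consecutive values (wrapping around): 5.6°, 5.3°, 6.8°, 7.6°, 6.6°, 10.1°, 318.0°.
Largest gap = 318.0° ⇒ minimal covering band is its complement: 360° − 318.0° = 42.0°.
Band runs from -39.4° eastward to +2.6°.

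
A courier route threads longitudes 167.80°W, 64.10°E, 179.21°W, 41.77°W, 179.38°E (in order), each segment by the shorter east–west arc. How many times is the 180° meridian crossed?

Leg 1: -167.80° → +64.10°, shortest Δλ = -128.1° (west) — crosses 180°.
Leg 2: +64.10° → -179.21°, shortest Δλ = 116.69° (east) — crosses 180°.
Leg 3: -179.21° → -41.77°, shortest Δλ = 137.44° (east) — does not cross 180°.
Leg 4: -41.77° → +179.38°, shortest Δλ = -138.85° (west) — crosses 180°.
Total crossings: 3.

3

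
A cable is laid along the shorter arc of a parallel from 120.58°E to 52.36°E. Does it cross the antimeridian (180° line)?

Signed shortest Δλ = ((52.36 − 120.58 + 180) mod 360) − 180 = -68.22°.
Going west by 68.22° from +120.58° reaches +52.36° without touching 180°.

No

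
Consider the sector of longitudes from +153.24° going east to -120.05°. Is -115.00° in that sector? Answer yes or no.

No

Band width going east from +153.24° to -120.05°: ((-120.05 − 153.24) mod 360) = 86.71°.
Offset of -115.00° east of the west edge: ((-115.00 − 153.24) mod 360) = 91.76°.
91.76° > 86.71° ⇒ outside.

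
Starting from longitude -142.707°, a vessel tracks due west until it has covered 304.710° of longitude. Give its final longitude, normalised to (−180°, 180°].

-87.417°

Start at -142.707°; shift −304.710° → -447.417°.
-447.417° lies outside (−180°, 180°]; add 360° → -87.417°.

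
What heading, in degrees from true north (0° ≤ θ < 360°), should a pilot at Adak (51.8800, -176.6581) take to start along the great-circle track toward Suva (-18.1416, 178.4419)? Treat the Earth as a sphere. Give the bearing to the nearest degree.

Δλ = 178.4419 − -176.6581 = 355.1000°; wrapped into (−180°, 180°]: -4.9000°.
θ = atan2( sin Δλ · cos φ₂ , cos φ₁ · sin φ₂ − sin φ₁ · cos φ₂ · cos Δλ )
  = atan2(-0.08117, -0.93709) = -175.049° → normalised to [0°, 360°): 184.951°.

185°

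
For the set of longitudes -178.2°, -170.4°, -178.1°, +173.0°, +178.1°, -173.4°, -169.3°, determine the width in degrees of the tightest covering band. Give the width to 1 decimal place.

Sort the longitudes: -178.2°, -178.1°, -173.4°, -170.4°, -169.3°, +173.0°, +178.1°.
Eastward gaps between consecutive values (wrapping around): 0.1°, 4.7°, 3.0°, 1.1°, 342.3°, 5.1°, 3.7°.
Largest gap = 342.3° ⇒ minimal covering band is its complement: 360° − 342.3° = 17.7°.
Band runs from +173.0° eastward to -169.3°, crossing the antimeridian.

17.7°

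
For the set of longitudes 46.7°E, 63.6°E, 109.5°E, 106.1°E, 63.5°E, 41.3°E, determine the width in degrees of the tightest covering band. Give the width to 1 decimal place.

68.2°

Sort the longitudes: +41.3°, +46.7°, +63.5°, +63.6°, +106.1°, +109.5°.
Eastward gaps between consecutive values (wrapping around): 5.4°, 16.8°, 0.1°, 42.5°, 3.4°, 291.8°.
Largest gap = 291.8° ⇒ minimal covering band is its complement: 360° − 291.8° = 68.2°.
Band runs from +41.3° eastward to +109.5°.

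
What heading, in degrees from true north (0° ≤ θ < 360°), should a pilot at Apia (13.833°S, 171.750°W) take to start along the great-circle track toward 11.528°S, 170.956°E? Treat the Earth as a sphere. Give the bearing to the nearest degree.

276°

Δλ = 170.956 − -171.750 = 342.706°; wrapped into (−180°, 180°]: -17.294°.
θ = atan2( sin Δλ · cos φ₂ , cos φ₁ · sin φ₂ − sin φ₁ · cos φ₂ · cos Δλ )
  = atan2(-0.29128, 0.02963) = -84.192° → normalised to [0°, 360°): 275.808°.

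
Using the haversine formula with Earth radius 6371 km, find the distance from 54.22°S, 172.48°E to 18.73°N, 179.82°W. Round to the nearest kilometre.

8145 km

Δλ = -179.82 − 172.48 = -352.30°; wrapped into (−180°, 180°]: 7.70°.
Δφ = 18.73 − -54.22 = 72.95°.
a = sin²(Δφ/2) + cos φ₁ · cos φ₂ · sin²(Δλ/2) = 0.355893.
c = 2·atan2(√a, √(1−a)) = 1.27844 rad → d = 6371·c ≈ 8144.91 km.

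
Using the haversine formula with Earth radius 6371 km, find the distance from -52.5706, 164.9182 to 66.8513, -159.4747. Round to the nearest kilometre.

13611 km

Δλ = -159.4747 − 164.9182 = -324.3929°; wrapped into (−180°, 180°]: 35.6071°.
Δφ = 66.8513 − -52.5706 = 119.4219°.
a = sin²(Δφ/2) + cos φ₁ · cos φ₂ · sin²(Δλ/2) = 0.767955.
c = 2·atan2(√a, √(1−a)) = 2.13638 rad → d = 6371·c ≈ 13610.89 km.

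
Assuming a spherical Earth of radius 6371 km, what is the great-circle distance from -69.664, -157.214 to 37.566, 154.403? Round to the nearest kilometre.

Δλ = 154.403 − -157.214 = 311.617°; wrapped into (−180°, 180°]: -48.383°.
Δφ = 37.566 − -69.664 = 107.230°.
a = sin²(Δφ/2) + cos φ₁ · cos φ₂ · sin²(Δλ/2) = 0.694362.
c = 2·atan2(√a, √(1−a)) = 1.97004 rad → d = 6371·c ≈ 12551.14 km.

12551 km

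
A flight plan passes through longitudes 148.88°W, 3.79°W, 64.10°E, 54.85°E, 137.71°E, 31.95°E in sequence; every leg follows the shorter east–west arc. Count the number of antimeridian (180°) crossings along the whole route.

Leg 1: -148.88° → -3.79°, shortest Δλ = 145.09° (east) — does not cross 180°.
Leg 2: -3.79° → +64.10°, shortest Δλ = 67.89° (east) — does not cross 180°.
Leg 3: +64.10° → +54.85°, shortest Δλ = -9.25° (west) — does not cross 180°.
Leg 4: +54.85° → +137.71°, shortest Δλ = 82.86° (east) — does not cross 180°.
Leg 5: +137.71° → +31.95°, shortest Δλ = -105.76° (west) — does not cross 180°.
Total crossings: 0.

0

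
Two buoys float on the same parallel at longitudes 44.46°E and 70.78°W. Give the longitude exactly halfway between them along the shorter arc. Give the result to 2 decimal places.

Signed shortest Δλ from +44.46° to -70.78° is -115.24°.
Midpoint longitude = +44.46° + (-115.24°)/2 = +44.46° − 57.62° = -13.16°.

13.16°W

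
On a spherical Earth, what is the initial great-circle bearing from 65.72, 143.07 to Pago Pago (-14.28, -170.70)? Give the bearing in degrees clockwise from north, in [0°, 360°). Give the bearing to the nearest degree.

136°

Δλ = -170.70 − 143.07 = -313.77°; wrapped into (−180°, 180°]: 46.23°.
θ = atan2( sin Δλ · cos φ₂ , cos φ₁ · sin φ₂ − sin φ₁ · cos φ₂ · cos Δλ )
  = atan2(0.69981, -0.71252) = 135.516° → normalised to [0°, 360°): 135.516°.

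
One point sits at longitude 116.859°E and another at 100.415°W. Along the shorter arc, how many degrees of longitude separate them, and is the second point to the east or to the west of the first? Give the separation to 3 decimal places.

Raw difference: -100.415 − 116.859 = -217.274°.
Normalise into (−180°, 180°]: -217.274° + 360° = 142.726°.
Positive ⇒ the second point lies to the east; separation 142.726°.

142.726° east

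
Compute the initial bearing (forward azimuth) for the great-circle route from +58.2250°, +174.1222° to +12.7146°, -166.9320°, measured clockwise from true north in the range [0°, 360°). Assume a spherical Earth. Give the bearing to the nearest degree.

Δλ = -166.9320 − 174.1222 = -341.0542°; wrapped into (−180°, 180°]: 18.9458°.
θ = atan2( sin Δλ · cos φ₂ , cos φ₁ · sin φ₂ − sin φ₁ · cos φ₂ · cos Δλ )
  = atan2(0.31671, -0.66845) = 154.648° → normalised to [0°, 360°): 154.648°.

155°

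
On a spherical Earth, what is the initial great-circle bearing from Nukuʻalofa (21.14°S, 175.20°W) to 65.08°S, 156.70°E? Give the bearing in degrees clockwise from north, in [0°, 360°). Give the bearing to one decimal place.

195.6°

Δλ = 156.70 − -175.20 = 331.90°; wrapped into (−180°, 180°]: -28.10°.
θ = atan2( sin Δλ · cos φ₂ , cos φ₁ · sin φ₂ − sin φ₁ · cos φ₂ · cos Δλ )
  = atan2(-0.19846, -0.71182) = -164.421° → normalised to [0°, 360°): 195.579°.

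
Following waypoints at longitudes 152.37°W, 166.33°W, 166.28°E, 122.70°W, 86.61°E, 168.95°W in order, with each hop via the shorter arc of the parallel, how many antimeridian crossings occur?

4

Leg 1: -152.37° → -166.33°, shortest Δλ = -13.96° (west) — does not cross 180°.
Leg 2: -166.33° → +166.28°, shortest Δλ = -27.39° (west) — crosses 180°.
Leg 3: +166.28° → -122.70°, shortest Δλ = 71.02° (east) — crosses 180°.
Leg 4: -122.70° → +86.61°, shortest Δλ = -150.69° (west) — crosses 180°.
Leg 5: +86.61° → -168.95°, shortest Δλ = 104.44° (east) — crosses 180°.
Total crossings: 4.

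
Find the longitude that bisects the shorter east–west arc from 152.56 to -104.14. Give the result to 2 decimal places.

-155.79°

Signed shortest Δλ from +152.56° to -104.14° is +103.30°.
Midpoint longitude = +152.56° + (+103.30°)/2 = +152.56° + 51.65° = +204.21°.
Normalise into (−180°, 180°]: -155.79°.
(The naïve average (+152.56 + -104.14)/2 = 24.21° is on the wrong side of the globe.)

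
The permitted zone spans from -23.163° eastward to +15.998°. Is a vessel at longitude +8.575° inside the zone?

Yes

Band width going east from -23.163° to +15.998°: ((15.998 − -23.163) mod 360) = 39.161°.
Offset of +8.575° east of the west edge: ((8.575 − -23.163) mod 360) = 31.738°.
31.738° ≤ 39.161° ⇒ inside.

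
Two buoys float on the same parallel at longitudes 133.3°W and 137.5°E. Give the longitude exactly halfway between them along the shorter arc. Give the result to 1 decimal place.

177.9°W

Signed shortest Δλ from -133.3° to +137.5° is -89.2°.
Midpoint longitude = -133.3° + (-89.2°)/2 = -133.3° − 44.6° = -177.9°.
(The naïve average (-133.3 + +137.5)/2 = 2.1° is on the wrong side of the globe.)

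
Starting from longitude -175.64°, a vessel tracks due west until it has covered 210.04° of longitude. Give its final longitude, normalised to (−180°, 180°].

-25.68°

Start at -175.64°; shift −210.04° → -385.68°.
-385.68° lies outside (−180°, 180°]; add 360° → -25.68°.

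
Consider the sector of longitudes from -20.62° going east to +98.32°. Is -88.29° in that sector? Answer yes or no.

Band width going east from -20.62° to +98.32°: ((98.32 − -20.62) mod 360) = 118.94°.
Offset of -88.29° east of the west edge: ((-88.29 − -20.62) mod 360) = 292.33°.
292.33° > 118.94° ⇒ outside.

No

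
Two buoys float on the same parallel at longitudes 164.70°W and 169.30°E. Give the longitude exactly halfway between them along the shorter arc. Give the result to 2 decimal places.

177.70°W

Signed shortest Δλ from -164.70° to +169.30° is -26.00°.
Midpoint longitude = -164.70° + (-26.00°)/2 = -164.70° − 13.00° = -177.70°.
(The naïve average (-164.70 + +169.30)/2 = 2.3° is on the wrong side of the globe.)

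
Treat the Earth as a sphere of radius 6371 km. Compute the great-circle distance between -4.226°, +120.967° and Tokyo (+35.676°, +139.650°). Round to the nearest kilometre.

4845 km

Δλ = 139.650 − 120.967 = 18.683°.
Δφ = 35.676 − -4.226 = 39.902°.
a = sin²(Δφ/2) + cos φ₁ · cos φ₂ · sin²(Δλ/2) = 0.137773.
c = 2·atan2(√a, √(1−a)) = 0.76055 rad → d = 6371·c ≈ 4845.49 km.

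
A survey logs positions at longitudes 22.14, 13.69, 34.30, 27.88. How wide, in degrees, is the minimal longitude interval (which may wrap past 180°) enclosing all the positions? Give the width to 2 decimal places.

20.61°

Sort the longitudes: +13.69°, +22.14°, +27.88°, +34.30°.
Eastward gaps between consecutive values (wrapping around): 8.45°, 5.74°, 6.42°, 339.39°.
Largest gap = 339.39° ⇒ minimal covering band is its complement: 360° − 339.39° = 20.61°.
Band runs from +13.69° eastward to +34.30°.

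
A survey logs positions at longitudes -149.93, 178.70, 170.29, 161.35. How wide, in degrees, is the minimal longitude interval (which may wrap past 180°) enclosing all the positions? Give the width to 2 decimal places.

Sort the longitudes: -149.93°, +161.35°, +170.29°, +178.70°.
Eastward gaps between consecutive values (wrapping around): 311.28°, 8.94°, 8.41°, 31.37°.
Largest gap = 311.28° ⇒ minimal covering band is its complement: 360° − 311.28° = 48.72°.
Band runs from +161.35° eastward to -149.93°, crossing the antimeridian.

48.72°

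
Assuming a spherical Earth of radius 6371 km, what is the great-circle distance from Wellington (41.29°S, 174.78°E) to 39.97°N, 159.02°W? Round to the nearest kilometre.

9416 km

Δλ = -159.02 − 174.78 = -333.80°; wrapped into (−180°, 180°]: 26.20°.
Δφ = 39.97 − -41.29 = 81.26°.
a = sin²(Δφ/2) + cos φ₁ · cos φ₂ · sin²(Δλ/2) = 0.453606.
c = 2·atan2(√a, √(1−a)) = 1.47787 rad → d = 6371·c ≈ 9415.54 km.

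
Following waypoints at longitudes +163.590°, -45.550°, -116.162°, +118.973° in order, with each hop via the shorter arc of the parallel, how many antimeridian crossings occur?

2

Leg 1: +163.590° → -45.550°, shortest Δλ = 150.86° (east) — crosses 180°.
Leg 2: -45.550° → -116.162°, shortest Δλ = -70.612° (west) — does not cross 180°.
Leg 3: -116.162° → +118.973°, shortest Δλ = -124.865° (west) — crosses 180°.
Total crossings: 2.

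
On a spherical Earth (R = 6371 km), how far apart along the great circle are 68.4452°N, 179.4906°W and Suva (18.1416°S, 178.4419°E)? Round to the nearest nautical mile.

Δλ = 178.4419 − -179.4906 = 357.9325°; wrapped into (−180°, 180°]: -2.0675°.
Δφ = -18.1416 − 68.4452 = -86.5868°.
a = sin²(Δφ/2) + cos φ₁ · cos φ₂ · sin²(Δλ/2) = 0.470345.
c = 2·atan2(√a, √(1−a)) = 1.51145 rad → d = 6371·c ≈ 9629.46 km ≈ 5199.49 nmi.

5199 nmi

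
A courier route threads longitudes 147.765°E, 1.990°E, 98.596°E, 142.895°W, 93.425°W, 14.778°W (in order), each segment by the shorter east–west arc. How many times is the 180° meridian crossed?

Leg 1: +147.765° → +1.990°, shortest Δλ = -145.775° (west) — does not cross 180°.
Leg 2: +1.990° → +98.596°, shortest Δλ = 96.606° (east) — does not cross 180°.
Leg 3: +98.596° → -142.895°, shortest Δλ = 118.509° (east) — crosses 180°.
Leg 4: -142.895° → -93.425°, shortest Δλ = 49.47° (east) — does not cross 180°.
Leg 5: -93.425° → -14.778°, shortest Δλ = 78.647° (east) — does not cross 180°.
Total crossings: 1.

1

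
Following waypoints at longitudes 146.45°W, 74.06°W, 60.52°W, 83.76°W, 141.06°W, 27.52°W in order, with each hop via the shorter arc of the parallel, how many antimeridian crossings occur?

Leg 1: -146.45° → -74.06°, shortest Δλ = 72.39° (east) — does not cross 180°.
Leg 2: -74.06° → -60.52°, shortest Δλ = 13.54° (east) — does not cross 180°.
Leg 3: -60.52° → -83.76°, shortest Δλ = -23.24° (west) — does not cross 180°.
Leg 4: -83.76° → -141.06°, shortest Δλ = -57.3° (west) — does not cross 180°.
Leg 5: -141.06° → -27.52°, shortest Δλ = 113.54° (east) — does not cross 180°.
Total crossings: 0.

0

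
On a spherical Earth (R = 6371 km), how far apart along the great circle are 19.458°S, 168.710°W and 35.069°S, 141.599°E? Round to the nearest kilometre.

5151 km

Δλ = 141.599 − -168.710 = 310.309°; wrapped into (−180°, 180°]: -49.691°.
Δφ = -35.069 − -19.458 = -15.611°.
a = sin²(Δφ/2) + cos φ₁ · cos φ₂ · sin²(Δλ/2) = 0.154687.
c = 2·atan2(√a, √(1−a)) = 0.80844 rad → d = 6371·c ≈ 5150.59 km.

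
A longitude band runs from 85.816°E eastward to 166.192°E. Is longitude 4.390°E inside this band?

No

Band width going east from +85.816° to +166.192°: ((166.192 − 85.816) mod 360) = 80.376°.
Offset of +4.390° east of the west edge: ((4.390 − 85.816) mod 360) = 278.574°.
278.574° > 80.376° ⇒ outside.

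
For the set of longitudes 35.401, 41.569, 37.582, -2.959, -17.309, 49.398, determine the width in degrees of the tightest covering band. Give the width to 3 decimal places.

66.707°

Sort the longitudes: -17.309°, -2.959°, +35.401°, +37.582°, +41.569°, +49.398°.
Eastward gaps between consecutive values (wrapping around): 14.350°, 38.360°, 2.181°, 3.987°, 7.829°, 293.293°.
Largest gap = 293.293° ⇒ minimal covering band is its complement: 360° − 293.293° = 66.707°.
Band runs from -17.309° eastward to +49.398°.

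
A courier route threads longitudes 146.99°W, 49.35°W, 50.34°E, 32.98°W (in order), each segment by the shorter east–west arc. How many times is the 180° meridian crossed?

Leg 1: -146.99° → -49.35°, shortest Δλ = 97.64° (east) — does not cross 180°.
Leg 2: -49.35° → +50.34°, shortest Δλ = 99.69° (east) — does not cross 180°.
Leg 3: +50.34° → -32.98°, shortest Δλ = -83.32° (west) — does not cross 180°.
Total crossings: 0.

0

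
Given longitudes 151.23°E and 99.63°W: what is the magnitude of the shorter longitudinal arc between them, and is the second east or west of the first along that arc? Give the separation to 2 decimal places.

109.14° east

Raw difference: -99.63 − 151.23 = -250.86°.
Normalise into (−180°, 180°]: -250.86° + 360° = 109.14°.
Positive ⇒ the second point lies to the east; separation 109.14°.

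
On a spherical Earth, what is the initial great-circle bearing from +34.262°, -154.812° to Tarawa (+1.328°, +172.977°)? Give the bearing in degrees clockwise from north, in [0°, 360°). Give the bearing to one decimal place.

Δλ = 172.977 − -154.812 = 327.789°; wrapped into (−180°, 180°]: -32.211°.
θ = atan2( sin Δλ · cos φ₂ , cos φ₁ · sin φ₂ − sin φ₁ · cos φ₂ · cos Δλ )
  = atan2(-0.53290, -0.45705) = -130.619° → normalised to [0°, 360°): 229.381°.

229.4°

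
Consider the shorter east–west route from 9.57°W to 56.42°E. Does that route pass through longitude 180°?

No

Signed shortest Δλ = ((56.42 − -9.57 + 180) mod 360) − 180 = 65.99°.
Going east by 65.99° from -9.57° reaches +56.42° without touching 180°.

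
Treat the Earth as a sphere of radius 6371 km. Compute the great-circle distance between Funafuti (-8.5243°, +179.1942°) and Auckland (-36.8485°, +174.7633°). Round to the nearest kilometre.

3181 km

Δλ = 174.7633 − 179.1942 = -4.4309°.
Δφ = -36.8485 − -8.5243 = -28.3242°.
a = sin²(Δφ/2) + cos φ₁ · cos φ₂ · sin²(Δλ/2) = 0.061044.
c = 2·atan2(√a, √(1−a)) = 0.49931 rad → d = 6371·c ≈ 3181.12 km.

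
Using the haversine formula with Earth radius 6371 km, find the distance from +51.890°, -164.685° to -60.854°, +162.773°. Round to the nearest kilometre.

12866 km

Δλ = 162.773 − -164.685 = 327.458°; wrapped into (−180°, 180°]: -32.542°.
Δφ = -60.854 − 51.890 = -112.744°.
a = sin²(Δφ/2) + cos φ₁ · cos φ₂ · sin²(Δλ/2) = 0.716904.
c = 2·atan2(√a, √(1−a)) = 2.01951 rad → d = 6371·c ≈ 12866.30 km.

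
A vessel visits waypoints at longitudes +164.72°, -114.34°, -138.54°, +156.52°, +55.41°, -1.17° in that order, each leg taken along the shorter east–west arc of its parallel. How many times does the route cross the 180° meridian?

2

Leg 1: +164.72° → -114.34°, shortest Δλ = 80.94° (east) — crosses 180°.
Leg 2: -114.34° → -138.54°, shortest Δλ = -24.2° (west) — does not cross 180°.
Leg 3: -138.54° → +156.52°, shortest Δλ = -64.94° (west) — crosses 180°.
Leg 4: +156.52° → +55.41°, shortest Δλ = -101.11° (west) — does not cross 180°.
Leg 5: +55.41° → -1.17°, shortest Δλ = -56.58° (west) — does not cross 180°.
Total crossings: 2.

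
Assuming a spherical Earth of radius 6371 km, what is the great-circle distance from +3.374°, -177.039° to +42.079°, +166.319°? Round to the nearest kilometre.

Δλ = 166.319 − -177.039 = 343.358°; wrapped into (−180°, 180°]: -16.642°.
Δφ = 42.079 − 3.374 = 38.705°.
a = sin²(Δφ/2) + cos φ₁ · cos φ₂ · sin²(Δλ/2) = 0.125330.
c = 2·atan2(√a, √(1−a)) = 0.72373 rad → d = 6371·c ≈ 4610.89 km.

4611 km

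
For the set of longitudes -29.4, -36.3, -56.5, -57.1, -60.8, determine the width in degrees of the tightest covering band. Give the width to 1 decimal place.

31.4°

Sort the longitudes: -60.8°, -57.1°, -56.5°, -36.3°, -29.4°.
Eastward gaps between consecutive values (wrapping around): 3.7°, 0.6°, 20.2°, 6.9°, 328.6°.
Largest gap = 328.6° ⇒ minimal covering band is its complement: 360° − 328.6° = 31.4°.
Band runs from -60.8° eastward to -29.4°.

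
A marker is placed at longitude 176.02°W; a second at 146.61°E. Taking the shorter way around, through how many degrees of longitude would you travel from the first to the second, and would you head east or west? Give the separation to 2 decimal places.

Raw difference: 146.61 − -176.02 = 322.63°.
Normalise into (−180°, 180°]: 322.63° − 360° = -37.37°.
Negative ⇒ the second point lies to the west; separation 37.37°.

37.37° west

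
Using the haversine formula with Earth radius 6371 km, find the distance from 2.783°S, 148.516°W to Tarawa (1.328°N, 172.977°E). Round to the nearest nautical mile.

Δλ = 172.977 − -148.516 = 321.493°; wrapped into (−180°, 180°]: -38.507°.
Δφ = 1.328 − -2.783 = 4.111°.
a = sin²(Δφ/2) + cos φ₁ · cos φ₂ · sin²(Δλ/2) = 0.109863.
c = 2·atan2(√a, √(1−a)) = 0.67569 rad → d = 6371·c ≈ 4304.84 km ≈ 2324.43 nmi.

2324 nmi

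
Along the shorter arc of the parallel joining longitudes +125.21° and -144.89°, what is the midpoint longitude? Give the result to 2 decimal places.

+170.16°

Signed shortest Δλ from +125.21° to -144.89° is +89.90°.
Midpoint longitude = +125.21° + (+89.90°)/2 = +125.21° + 44.95° = +170.16°.
(The naïve average (+125.21 + -144.89)/2 = -9.84° is on the wrong side of the globe.)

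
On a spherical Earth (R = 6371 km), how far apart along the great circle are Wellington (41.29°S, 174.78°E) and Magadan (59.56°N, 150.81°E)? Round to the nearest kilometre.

11428 km

Δλ = 150.81 − 174.78 = -23.97°.
Δφ = 59.56 − -41.29 = 100.85°.
a = sin²(Δφ/2) + cos φ₁ · cos φ₂ · sin²(Δλ/2) = 0.610534.
c = 2·atan2(√a, √(1−a)) = 1.79371 rad → d = 6371·c ≈ 11427.70 km.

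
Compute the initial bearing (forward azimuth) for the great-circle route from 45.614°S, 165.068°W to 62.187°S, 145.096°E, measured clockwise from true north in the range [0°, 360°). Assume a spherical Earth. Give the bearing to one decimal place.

221.5°

Δλ = 145.096 − -165.068 = 310.164°; wrapped into (−180°, 180°]: -49.836°.
θ = atan2( sin Δλ · cos φ₂ , cos φ₁ · sin φ₂ − sin φ₁ · cos φ₂ · cos Δλ )
  = atan2(-0.35657, -0.40362) = -138.542° → normalised to [0°, 360°): 221.458°.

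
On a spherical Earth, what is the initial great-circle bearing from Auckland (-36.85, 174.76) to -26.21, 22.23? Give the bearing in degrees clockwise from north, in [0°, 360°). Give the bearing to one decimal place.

206.5°

Δλ = 22.23 − 174.76 = -152.53°.
θ = atan2( sin Δλ · cos φ₂ , cos φ₁ · sin φ₂ − sin φ₁ · cos φ₂ · cos Δλ )
  = atan2(-0.41386, -0.83082) = -153.521° → normalised to [0°, 360°): 206.479°.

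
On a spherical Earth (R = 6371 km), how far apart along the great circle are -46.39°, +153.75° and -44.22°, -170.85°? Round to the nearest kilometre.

2756 km

Δλ = -170.85 − 153.75 = -324.60°; wrapped into (−180°, 180°]: 35.40°.
Δφ = -44.22 − -46.39 = 2.17°.
a = sin²(Δφ/2) + cos φ₁ · cos φ₂ · sin²(Δλ/2) = 0.046051.
c = 2·atan2(√a, √(1−a)) = 0.43256 rad → d = 6371·c ≈ 2755.82 km.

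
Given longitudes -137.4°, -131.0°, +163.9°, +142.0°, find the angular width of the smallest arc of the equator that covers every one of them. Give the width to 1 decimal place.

87.0°

Sort the longitudes: -137.4°, -131.0°, +142.0°, +163.9°.
Eastward gaps between consecutive values (wrapping around): 6.4°, 273.0°, 21.9°, 58.7°.
Largest gap = 273.0° ⇒ minimal covering band is its complement: 360° − 273.0° = 87.0°.
Band runs from +142.0° eastward to -131.0°, crossing the antimeridian.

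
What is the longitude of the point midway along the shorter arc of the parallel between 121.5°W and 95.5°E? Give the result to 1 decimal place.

167.0°E

Signed shortest Δλ from -121.5° to +95.5° is -143.0°.
Midpoint longitude = -121.5° + (-143.0°)/2 = -121.5° − 71.5° = -193.0°.
Normalise into (−180°, 180°]: +167.0°.
(The naïve average (-121.5 + +95.5)/2 = -13.0° is on the wrong side of the globe.)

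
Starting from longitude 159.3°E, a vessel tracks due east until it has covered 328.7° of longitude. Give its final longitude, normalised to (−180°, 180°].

128.0°E

Start at +159.3°; shift +328.7° → +488.0°.
+488.0° lies outside (−180°, 180°]; subtract 360° → +128.0°.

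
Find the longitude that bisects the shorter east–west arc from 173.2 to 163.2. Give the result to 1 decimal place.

Signed shortest Δλ from +173.2° to +163.2° is -10.0°.
Midpoint longitude = +173.2° + (-10.0°)/2 = +173.2° − 5.0° = +168.2°.

+168.2°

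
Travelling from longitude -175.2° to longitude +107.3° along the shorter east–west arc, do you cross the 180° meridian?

Naïve |107.3 − -175.2| = 282.5° > 180°, so the shorter arc goes the other way round — across 180°.
Signed shortest Δλ = ((107.3 − -175.2 + 180) mod 360) − 180 = -77.5°.
Going west by 77.5° from -175.2° passes through 180° before reaching +107.3°.

Yes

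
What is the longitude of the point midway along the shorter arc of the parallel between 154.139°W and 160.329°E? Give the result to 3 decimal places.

176.905°W

Signed shortest Δλ from -154.139° to +160.329° is -45.532°.
Midpoint longitude = -154.139° + (-45.532°)/2 = -154.139° − 22.766° = -176.905°.
(The naïve average (-154.139 + +160.329)/2 = 3.095° is on the wrong side of the globe.)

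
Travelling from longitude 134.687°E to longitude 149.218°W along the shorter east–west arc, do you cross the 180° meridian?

Yes

Naïve |-149.218 − 134.687| = 283.905° > 180°, so the shorter arc goes the other way round — across 180°.
Signed shortest Δλ = ((-149.218 − 134.687 + 180) mod 360) − 180 = 76.095°.
Going east by 76.095° from +134.687° passes through 180° before reaching -149.218°.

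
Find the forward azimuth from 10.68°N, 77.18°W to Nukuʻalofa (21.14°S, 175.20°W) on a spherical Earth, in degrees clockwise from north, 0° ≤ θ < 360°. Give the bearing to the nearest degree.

250°

Δλ = -175.20 − -77.18 = -98.02°.
θ = atan2( sin Δλ · cos φ₂ , cos φ₁ · sin φ₂ − sin φ₁ · cos φ₂ · cos Δλ )
  = atan2(-0.92358, -0.33028) = -109.678° → normalised to [0°, 360°): 250.322°.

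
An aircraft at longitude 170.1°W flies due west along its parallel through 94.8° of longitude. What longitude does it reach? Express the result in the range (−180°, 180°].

Start at -170.1°; shift −94.8° → -264.9°.
-264.9° lies outside (−180°, 180°]; add 360° → +95.1°.

95.1°E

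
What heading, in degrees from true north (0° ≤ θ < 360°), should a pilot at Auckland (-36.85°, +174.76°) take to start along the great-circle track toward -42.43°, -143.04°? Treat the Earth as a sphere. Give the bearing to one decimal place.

113.1°

Δλ = -143.04 − 174.76 = -317.80°; wrapped into (−180°, 180°]: 42.20°.
θ = atan2( sin Δλ · cos φ₂ , cos φ₁ · sin φ₂ − sin φ₁ · cos φ₂ · cos Δλ )
  = atan2(0.49580, -0.21197) = 113.148° → normalised to [0°, 360°): 113.148°.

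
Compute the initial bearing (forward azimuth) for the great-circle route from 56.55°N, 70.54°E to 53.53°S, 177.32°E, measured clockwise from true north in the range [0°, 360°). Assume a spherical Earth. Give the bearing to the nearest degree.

Δλ = 177.32 − 70.54 = 106.78°.
θ = atan2( sin Δλ · cos φ₂ , cos φ₁ · sin φ₂ − sin φ₁ · cos φ₂ · cos Δλ )
  = atan2(0.56909, -0.30009) = 117.803° → normalised to [0°, 360°): 117.803°.

118°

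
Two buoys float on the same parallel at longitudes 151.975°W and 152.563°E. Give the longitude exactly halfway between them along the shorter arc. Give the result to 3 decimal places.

Signed shortest Δλ from -151.975° to +152.563° is -55.462°.
Midpoint longitude = -151.975° + (-55.462°)/2 = -151.975° − 27.731° = -179.706°.
(The naïve average (-151.975 + +152.563)/2 = 0.294° is on the wrong side of the globe.)

179.706°W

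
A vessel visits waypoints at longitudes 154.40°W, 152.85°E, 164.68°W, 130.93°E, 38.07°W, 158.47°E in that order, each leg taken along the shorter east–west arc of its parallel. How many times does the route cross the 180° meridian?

Leg 1: -154.40° → +152.85°, shortest Δλ = -52.75° (west) — crosses 180°.
Leg 2: +152.85° → -164.68°, shortest Δλ = 42.47° (east) — crosses 180°.
Leg 3: -164.68° → +130.93°, shortest Δλ = -64.39° (west) — crosses 180°.
Leg 4: +130.93° → -38.07°, shortest Δλ = -169.0° (west) — does not cross 180°.
Leg 5: -38.07° → +158.47°, shortest Δλ = -163.46° (west) — crosses 180°.
Total crossings: 4.

4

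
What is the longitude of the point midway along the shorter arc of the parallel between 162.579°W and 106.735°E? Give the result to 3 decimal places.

152.078°E

Signed shortest Δλ from -162.579° to +106.735° is -90.686°.
Midpoint longitude = -162.579° + (-90.686°)/2 = -162.579° − 45.343° = -207.922°.
Normalise into (−180°, 180°]: +152.078°.
(The naïve average (-162.579 + +106.735)/2 = -27.922° is on the wrong side of the globe.)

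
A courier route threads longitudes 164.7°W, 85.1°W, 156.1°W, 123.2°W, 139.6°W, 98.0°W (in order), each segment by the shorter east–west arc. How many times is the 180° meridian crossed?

Leg 1: -164.7° → -85.1°, shortest Δλ = 79.6° (east) — does not cross 180°.
Leg 2: -85.1° → -156.1°, shortest Δλ = -71.0° (west) — does not cross 180°.
Leg 3: -156.1° → -123.2°, shortest Δλ = 32.9° (east) — does not cross 180°.
Leg 4: -123.2° → -139.6°, shortest Δλ = -16.4° (west) — does not cross 180°.
Leg 5: -139.6° → -98.0°, shortest Δλ = 41.6° (east) — does not cross 180°.
Total crossings: 0.

0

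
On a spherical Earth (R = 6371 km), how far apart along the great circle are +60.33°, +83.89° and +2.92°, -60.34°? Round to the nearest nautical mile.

Δλ = -60.34 − 83.89 = -144.23°.
Δφ = 2.92 − 60.33 = -57.41°.
a = sin²(Δφ/2) + cos φ₁ · cos φ₂ · sin²(Δλ/2) = 0.678424.
c = 2·atan2(√a, √(1−a)) = 1.93569 rad → d = 6371·c ≈ 12332.26 km ≈ 6658.89 nmi.

6659 nmi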